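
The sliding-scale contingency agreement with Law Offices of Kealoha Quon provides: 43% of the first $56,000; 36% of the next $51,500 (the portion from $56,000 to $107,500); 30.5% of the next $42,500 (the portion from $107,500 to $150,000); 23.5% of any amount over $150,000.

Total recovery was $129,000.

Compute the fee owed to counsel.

$49,177.50

First $56,000 at 43% = $24,080.00
Next $51,500 at 36% = $18,540.00
Remaining $21,500 at 30.5% = $6,557.50
Fee: $24,080.00 + $18,540.00 + $6,557.50 = $49,177.50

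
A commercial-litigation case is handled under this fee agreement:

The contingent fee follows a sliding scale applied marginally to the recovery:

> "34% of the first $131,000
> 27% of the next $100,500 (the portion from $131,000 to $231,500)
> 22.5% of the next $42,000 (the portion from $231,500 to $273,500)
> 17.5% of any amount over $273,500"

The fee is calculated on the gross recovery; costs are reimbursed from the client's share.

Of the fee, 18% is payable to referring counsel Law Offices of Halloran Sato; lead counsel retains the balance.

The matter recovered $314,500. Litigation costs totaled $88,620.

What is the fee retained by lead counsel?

$72,406.00

Fee base is the gross recovery, $314,500; costs are reimbursed separately.
First $131,000 at 34% = $44,540.00
Next $100,500 at 27% = $27,135.00
Next $42,000 at 22.5% = $9,450.00
Remaining $41,000 at 17.5% = $7,175.00
Fee: $44,540.00 + $27,135.00 + $9,450.00 + $7,175.00 = $88,300.00
Referral share: 18% of $88,300.00 = $15,894.00; lead counsel retains $88,300.00 − $15,894.00 = $72,406.00.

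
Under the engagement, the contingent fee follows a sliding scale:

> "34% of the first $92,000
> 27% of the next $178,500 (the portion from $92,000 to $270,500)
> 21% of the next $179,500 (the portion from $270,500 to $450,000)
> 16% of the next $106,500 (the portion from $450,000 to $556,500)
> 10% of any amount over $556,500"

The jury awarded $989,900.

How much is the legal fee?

$177,550.00

First $92,000 at 34% = $31,280.00
Next $178,500 at 27% = $48,195.00
Next $179,500 at 21% = $37,695.00
Next $106,500 at 16% = $17,040.00
Remaining $433,400 at 10% = $43,340.00
Fee: $31,280.00 + $48,195.00 + $37,695.00 + $17,040.00 + $43,340.00 = $177,550.00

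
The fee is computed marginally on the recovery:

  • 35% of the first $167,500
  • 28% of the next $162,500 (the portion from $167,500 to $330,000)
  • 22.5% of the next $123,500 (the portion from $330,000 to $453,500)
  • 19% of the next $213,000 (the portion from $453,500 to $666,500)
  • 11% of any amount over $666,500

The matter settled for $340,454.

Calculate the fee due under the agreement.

First $167,500 at 35% = $58,625.00
Next $162,500 at 28% = $45,500.00
Remaining $10,454 at 22.5% = $2,352.15
Fee: $58,625.00 + $45,500.00 + $2,352.15 = $106,477.15

$106,477.15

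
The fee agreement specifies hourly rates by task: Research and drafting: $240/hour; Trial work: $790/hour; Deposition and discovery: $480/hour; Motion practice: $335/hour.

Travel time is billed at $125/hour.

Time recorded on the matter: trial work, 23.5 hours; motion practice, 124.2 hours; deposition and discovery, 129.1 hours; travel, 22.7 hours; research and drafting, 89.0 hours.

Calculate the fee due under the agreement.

$146,337.50

Research and drafting: 89.0 × $240 = $21,360.00
Trial work: 23.5 × $790 = $18,565.00
Deposition and discovery: 129.1 × $480 = $61,968.00
Motion practice: 124.2 × $335 = $41,607.00
Subtotal: $21,360.00 + $18,565.00 + $61,968.00 + $41,607.00 = $143,500.00
Travel: 22.7 × $125 = $2,837.50
Total: $143,500.00 + $2,837.50 = $146,337.50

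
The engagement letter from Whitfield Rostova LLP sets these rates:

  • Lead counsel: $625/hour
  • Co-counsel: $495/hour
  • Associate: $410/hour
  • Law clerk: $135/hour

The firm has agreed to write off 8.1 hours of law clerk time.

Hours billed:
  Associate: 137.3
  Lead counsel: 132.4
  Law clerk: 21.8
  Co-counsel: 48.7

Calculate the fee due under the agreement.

Lead counsel: 132.4 × $625 = $82,750.00
Co-counsel: 48.7 × $495 = $24,106.50
Associate: 137.3 × $410 = $56,293.00
Law clerk: 21.8 × $135 = $2,943.00
Subtotal: $166,092.50
Write-off: 8.1 × $135 = $1,093.50
Total: $166,092.50 − $1,093.50 = $164,999.00

$164,999.00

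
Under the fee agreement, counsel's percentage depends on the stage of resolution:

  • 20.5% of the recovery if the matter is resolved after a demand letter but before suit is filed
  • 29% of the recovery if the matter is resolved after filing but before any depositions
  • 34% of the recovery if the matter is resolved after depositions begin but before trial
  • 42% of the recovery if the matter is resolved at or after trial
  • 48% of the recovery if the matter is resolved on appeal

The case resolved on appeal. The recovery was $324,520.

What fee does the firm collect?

$155,769.60

The matter resolved on appeal, so the 48% rate applies.
$324,520 × 48% = $155,769.60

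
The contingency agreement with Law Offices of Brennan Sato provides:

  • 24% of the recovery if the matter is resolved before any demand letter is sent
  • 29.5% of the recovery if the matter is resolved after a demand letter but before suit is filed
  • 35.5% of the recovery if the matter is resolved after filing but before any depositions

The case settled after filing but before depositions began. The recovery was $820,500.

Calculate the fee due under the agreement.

$291,277.50

The matter settled after filing but before depositions began, so the 35.5% rate applies.
$820,500 × 35.5% = $291,277.50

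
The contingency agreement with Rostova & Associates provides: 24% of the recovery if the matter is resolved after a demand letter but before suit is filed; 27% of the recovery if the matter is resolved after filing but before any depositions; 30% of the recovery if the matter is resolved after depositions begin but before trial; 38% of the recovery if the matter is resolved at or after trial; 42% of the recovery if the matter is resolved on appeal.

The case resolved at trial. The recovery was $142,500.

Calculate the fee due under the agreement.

$54,150.00

The matter resolved at trial, so the 38% rate applies.
$142,500 × 38% = $54,150.00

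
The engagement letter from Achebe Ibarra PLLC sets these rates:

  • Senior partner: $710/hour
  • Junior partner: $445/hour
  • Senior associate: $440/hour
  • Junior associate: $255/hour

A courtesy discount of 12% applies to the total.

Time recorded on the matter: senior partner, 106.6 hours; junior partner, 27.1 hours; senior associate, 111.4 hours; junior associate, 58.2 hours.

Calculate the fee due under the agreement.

$133,410.20

Senior partner: 106.6 × $710 = $75,686.00
Junior partner: 27.1 × $445 = $12,059.50
Senior associate: 111.4 × $440 = $49,016.00
Junior associate: 58.2 × $255 = $14,841.00
Subtotal: $151,602.50
Less 12% discount: −$18,192.30
Total: $151,602.50 − $18,192.30 = $133,410.20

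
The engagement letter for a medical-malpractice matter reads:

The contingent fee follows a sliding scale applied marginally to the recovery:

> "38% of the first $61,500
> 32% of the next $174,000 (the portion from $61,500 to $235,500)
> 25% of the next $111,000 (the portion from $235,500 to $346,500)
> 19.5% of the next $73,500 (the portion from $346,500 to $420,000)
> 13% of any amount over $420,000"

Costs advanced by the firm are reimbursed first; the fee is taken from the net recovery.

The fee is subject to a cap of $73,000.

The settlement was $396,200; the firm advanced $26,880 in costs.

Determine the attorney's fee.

Fee base (net of costs): $396,200 − $26,880 = $369,320
First $61,500 at 38% = $23,370.00
Next $174,000 at 32% = $55,680.00
Next $111,000 at 25% = $27,750.00
Remaining $22,820 at 19.5% = $4,449.90
Fee: $23,370.00 + $55,680.00 + $27,750.00 + $4,449.90 = $111,249.90
$111,249.90 exceeds the $73,000 cap, so the fee is capped at $73,000.00.

$73,000.00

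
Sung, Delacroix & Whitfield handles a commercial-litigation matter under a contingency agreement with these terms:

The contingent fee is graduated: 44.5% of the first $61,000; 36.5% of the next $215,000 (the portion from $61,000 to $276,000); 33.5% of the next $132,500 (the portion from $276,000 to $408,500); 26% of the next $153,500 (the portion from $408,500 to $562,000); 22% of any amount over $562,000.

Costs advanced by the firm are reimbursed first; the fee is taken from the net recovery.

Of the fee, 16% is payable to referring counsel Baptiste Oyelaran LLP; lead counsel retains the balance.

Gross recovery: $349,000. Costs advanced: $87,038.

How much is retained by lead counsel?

Fee base (net of costs): $349,000 − $87,038 = $261,962
First $61,000 at 44.5% = $27,145.00
Remaining $200,962 at 36.5% = $73,351.13
Fee: $27,145.00 + $73,351.13 = $100,496.13
Referral share: 16% of $100,496.13 = $16,079.38; lead counsel retains $100,496.13 − $16,079.38 = $84,416.75.

$84,416.75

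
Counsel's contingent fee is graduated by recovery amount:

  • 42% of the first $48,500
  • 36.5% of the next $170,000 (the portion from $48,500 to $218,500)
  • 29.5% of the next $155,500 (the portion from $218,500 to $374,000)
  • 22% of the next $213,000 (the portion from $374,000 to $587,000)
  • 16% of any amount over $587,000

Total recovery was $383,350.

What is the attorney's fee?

First $48,500 at 42% = $20,370.00
Next $170,000 at 36.5% = $62,050.00
Next $155,500 at 29.5% = $45,872.50
Remaining $9,350 at 22% = $2,057.00
Fee: $20,370.00 + $62,050.00 + $45,872.50 + $2,057.00 = $130,349.50

$130,349.50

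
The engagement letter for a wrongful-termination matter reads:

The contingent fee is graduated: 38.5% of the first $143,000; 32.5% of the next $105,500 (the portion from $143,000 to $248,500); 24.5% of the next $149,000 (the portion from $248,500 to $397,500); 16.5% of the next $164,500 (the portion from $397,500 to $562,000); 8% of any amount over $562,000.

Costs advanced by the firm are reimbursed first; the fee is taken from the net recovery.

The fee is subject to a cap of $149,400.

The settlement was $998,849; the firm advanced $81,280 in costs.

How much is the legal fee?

$149,400.00

Fee base (net of costs): $998,849 − $81,280 = $917,569
First $143,000 at 38.5% = $55,055.00
Next $105,500 at 32.5% = $34,287.50
Next $149,000 at 24.5% = $36,505.00
Next $164,500 at 16.5% = $27,142.50
Remaining $355,569 at 8% = $28,445.52
Fee: $55,055.00 + $34,287.50 + $36,505.00 + $27,142.50 + $28,445.52 = $181,435.52
$181,435.52 exceeds the $149,400 cap, so the fee is capped at $149,400.00.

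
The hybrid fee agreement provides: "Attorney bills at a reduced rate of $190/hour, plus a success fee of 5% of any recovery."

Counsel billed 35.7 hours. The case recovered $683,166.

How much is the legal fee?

Hourly: 35.7 × $190 = $6,783.00
Success fee: 5% of $683,166 = $34,158.30
Total: $6,783.00 + $34,158.30 = $40,941.30

$40,941.30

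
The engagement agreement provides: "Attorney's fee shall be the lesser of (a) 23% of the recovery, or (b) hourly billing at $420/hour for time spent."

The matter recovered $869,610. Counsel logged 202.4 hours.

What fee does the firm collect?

(a) 23% of $869,610 = $200,010.30
(b) 202.4 × $420 = $85,008.00
The lesser is (b): $85,008.00.

$85,008.00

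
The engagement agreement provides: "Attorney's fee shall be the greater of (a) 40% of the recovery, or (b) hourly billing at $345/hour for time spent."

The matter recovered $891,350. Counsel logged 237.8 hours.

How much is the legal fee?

(a) 40% of $891,350 = $356,540.00
(b) 237.8 × $345 = $82,041.00
The greater is (a): $356,540.00.

$356,540.00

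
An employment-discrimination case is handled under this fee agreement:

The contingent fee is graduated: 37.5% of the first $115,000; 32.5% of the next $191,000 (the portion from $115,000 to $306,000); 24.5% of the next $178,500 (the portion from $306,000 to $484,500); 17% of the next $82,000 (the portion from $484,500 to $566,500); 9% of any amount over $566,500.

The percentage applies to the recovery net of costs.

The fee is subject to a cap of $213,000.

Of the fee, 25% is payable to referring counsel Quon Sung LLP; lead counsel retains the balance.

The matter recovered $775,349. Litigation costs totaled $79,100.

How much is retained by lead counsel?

$130,912.43

Fee base (net of costs): $775,349 − $79,100 = $696,249
First $115,000 at 37.5% = $43,125.00
Next $191,000 at 32.5% = $62,075.00
Next $178,500 at 24.5% = $43,732.50
Next $82,000 at 17% = $13,940.00
Remaining $129,749 at 9% = $11,677.41
Fee: $43,125.00 + $62,075.00 + $43,732.50 + $13,940.00 + $11,677.41 = $174,549.91
$174,549.91 is under the $213,000 cap.
Referral share: 25% of $174,549.91 = $43,637.48; lead counsel retains $174,549.91 − $43,637.48 = $130,912.43.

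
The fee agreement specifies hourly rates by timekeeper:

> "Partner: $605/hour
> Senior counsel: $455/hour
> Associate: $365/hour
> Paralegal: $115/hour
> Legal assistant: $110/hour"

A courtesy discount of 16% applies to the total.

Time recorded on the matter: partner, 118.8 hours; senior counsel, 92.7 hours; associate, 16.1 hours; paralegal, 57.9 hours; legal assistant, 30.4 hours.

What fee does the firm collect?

$109,142.46

Partner: 118.8 × $605 = $71,874.00
Senior counsel: 92.7 × $455 = $42,178.50
Associate: 16.1 × $365 = $5,876.50
Paralegal: 57.9 × $115 = $6,658.50
Legal assistant: 30.4 × $110 = $3,344.00
Subtotal: $129,931.50
Less 16% discount: −$20,789.04
Total: $129,931.50 − $20,789.04 = $109,142.46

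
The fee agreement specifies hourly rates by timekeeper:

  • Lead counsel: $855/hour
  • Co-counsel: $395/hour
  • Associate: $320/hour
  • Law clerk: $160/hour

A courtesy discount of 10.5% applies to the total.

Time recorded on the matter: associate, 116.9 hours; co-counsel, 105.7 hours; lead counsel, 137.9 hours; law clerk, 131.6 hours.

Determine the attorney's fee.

$195,217.40

Lead counsel: 137.9 × $855 = $117,904.50
Co-counsel: 105.7 × $395 = $41,751.50
Associate: 116.9 × $320 = $37,408.00
Law clerk: 131.6 × $160 = $21,056.00
Subtotal: $218,120.00
Less 10.5% discount: −$22,902.60
Total: $218,120.00 − $22,902.60 = $195,217.40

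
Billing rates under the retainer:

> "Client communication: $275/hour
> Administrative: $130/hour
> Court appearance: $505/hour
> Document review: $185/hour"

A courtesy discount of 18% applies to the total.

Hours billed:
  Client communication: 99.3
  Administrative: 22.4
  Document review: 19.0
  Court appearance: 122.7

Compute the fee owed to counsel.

$78,472.36

Client communication: 99.3 × $275 = $27,307.50
Administrative: 22.4 × $130 = $2,912.00
Court appearance: 122.7 × $505 = $61,963.50
Document review: 19.0 × $185 = $3,515.00
Subtotal: $95,698.00
Less 18% discount: −$17,225.64
Total: $95,698.00 − $17,225.64 = $78,472.36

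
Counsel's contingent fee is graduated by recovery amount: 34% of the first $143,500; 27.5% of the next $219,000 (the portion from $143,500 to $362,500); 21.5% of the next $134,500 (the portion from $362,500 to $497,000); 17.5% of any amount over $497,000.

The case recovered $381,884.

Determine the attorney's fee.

First $143,500 at 34% = $48,790.00
Next $219,000 at 27.5% = $60,225.00
Remaining $19,384 at 21.5% = $4,167.56
Fee: $48,790.00 + $60,225.00 + $4,167.56 = $113,182.56

$113,182.56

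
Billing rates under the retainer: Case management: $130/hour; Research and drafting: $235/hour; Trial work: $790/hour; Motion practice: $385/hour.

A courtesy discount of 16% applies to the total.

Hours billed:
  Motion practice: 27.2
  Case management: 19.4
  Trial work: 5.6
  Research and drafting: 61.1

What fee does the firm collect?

$26,692.26

Case management: 19.4 × $130 = $2,522.00
Research and drafting: 61.1 × $235 = $14,358.50
Trial work: 5.6 × $790 = $4,424.00
Motion practice: 27.2 × $385 = $10,472.00
Subtotal: $31,776.50
Less 16% discount: −$5,084.24
Total: $31,776.50 − $5,084.24 = $26,692.26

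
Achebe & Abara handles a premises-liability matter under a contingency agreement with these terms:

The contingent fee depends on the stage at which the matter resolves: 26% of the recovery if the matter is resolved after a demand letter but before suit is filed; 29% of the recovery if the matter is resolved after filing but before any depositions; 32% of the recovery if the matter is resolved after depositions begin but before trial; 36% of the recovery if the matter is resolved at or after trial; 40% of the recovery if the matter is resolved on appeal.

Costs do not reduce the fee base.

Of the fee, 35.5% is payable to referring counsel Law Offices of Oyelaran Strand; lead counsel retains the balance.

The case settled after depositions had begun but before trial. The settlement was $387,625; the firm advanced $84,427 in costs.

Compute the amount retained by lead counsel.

$80,005.80

Fee base is the gross recovery, $387,625; costs are reimbursed separately.
The matter settled after depositions had begun but before trial, so the 32% rate applies.
$387,625 × 32% = $124,040.00
Referral share: 35.5% of $124,040.00 = $44,034.20; lead counsel retains $124,040.00 − $44,034.20 = $80,005.80.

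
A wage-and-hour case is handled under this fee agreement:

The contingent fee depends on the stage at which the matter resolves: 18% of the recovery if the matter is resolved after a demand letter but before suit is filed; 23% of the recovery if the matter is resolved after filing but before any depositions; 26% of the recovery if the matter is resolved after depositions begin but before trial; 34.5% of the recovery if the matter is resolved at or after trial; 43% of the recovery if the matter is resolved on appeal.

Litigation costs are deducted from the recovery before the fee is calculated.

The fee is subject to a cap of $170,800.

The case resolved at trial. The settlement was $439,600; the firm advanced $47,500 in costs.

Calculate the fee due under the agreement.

$135,274.50

Fee base (net of costs): $439,600 − $47,500 = $392,100
The matter resolved at trial, so the 34.5% rate applies.
$392,100 × 34.5% = $135,274.50
$135,274.50 is under the $170,800 cap.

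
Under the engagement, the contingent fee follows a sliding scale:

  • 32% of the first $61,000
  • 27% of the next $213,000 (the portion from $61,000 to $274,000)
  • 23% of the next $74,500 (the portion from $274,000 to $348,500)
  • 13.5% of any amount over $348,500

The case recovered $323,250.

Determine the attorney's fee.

First $61,000 at 32% = $19,520.00
Next $213,000 at 27% = $57,510.00
Remaining $49,250 at 23% = $11,327.50
Fee: $19,520.00 + $57,510.00 + $11,327.50 = $88,357.50

$88,357.50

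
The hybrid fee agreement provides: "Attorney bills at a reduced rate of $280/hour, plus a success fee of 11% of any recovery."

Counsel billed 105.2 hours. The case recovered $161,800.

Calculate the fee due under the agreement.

Hourly: 105.2 × $280 = $29,456.00
Success fee: 11% of $161,800 = $17,798.00
Total: $29,456.00 + $17,798.00 = $47,254.00

$47,254.00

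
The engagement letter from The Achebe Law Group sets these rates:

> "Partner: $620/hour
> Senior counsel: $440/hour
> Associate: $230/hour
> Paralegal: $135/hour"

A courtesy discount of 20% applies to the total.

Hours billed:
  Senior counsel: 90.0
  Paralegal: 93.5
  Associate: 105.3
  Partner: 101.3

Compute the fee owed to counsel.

Partner: 101.3 × $620 = $62,806.00
Senior counsel: 90.0 × $440 = $39,600.00
Associate: 105.3 × $230 = $24,219.00
Paralegal: 93.5 × $135 = $12,622.50
Subtotal: $139,247.50
Less 20% discount: −$27,849.50
Total: $139,247.50 − $27,849.50 = $111,398.00

$111,398.00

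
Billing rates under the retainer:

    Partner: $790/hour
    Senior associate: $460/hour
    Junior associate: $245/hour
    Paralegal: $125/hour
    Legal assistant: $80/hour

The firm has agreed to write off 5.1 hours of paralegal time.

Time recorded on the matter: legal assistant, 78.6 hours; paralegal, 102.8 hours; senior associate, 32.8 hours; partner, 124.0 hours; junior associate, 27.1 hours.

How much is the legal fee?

$138,188.00

Partner: 124.0 × $790 = $97,960.00
Senior associate: 32.8 × $460 = $15,088.00
Junior associate: 27.1 × $245 = $6,639.50
Paralegal: 102.8 × $125 = $12,850.00
Legal assistant: 78.6 × $80 = $6,288.00
Subtotal: $138,825.50
Write-off: 5.1 × $125 = $637.50
Total: $138,825.50 − $637.50 = $138,188.00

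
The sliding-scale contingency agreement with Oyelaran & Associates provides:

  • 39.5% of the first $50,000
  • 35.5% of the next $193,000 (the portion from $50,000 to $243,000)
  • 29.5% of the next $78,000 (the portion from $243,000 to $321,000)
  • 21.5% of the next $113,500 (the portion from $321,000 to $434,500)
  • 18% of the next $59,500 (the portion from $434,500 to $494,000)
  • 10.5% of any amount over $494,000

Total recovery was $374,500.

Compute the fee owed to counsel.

$122,777.50

First $50,000 at 39.5% = $19,750.00
Next $193,000 at 35.5% = $68,515.00
Next $78,000 at 29.5% = $23,010.00
Remaining $53,500 at 21.5% = $11,502.50
Fee: $19,750.00 + $68,515.00 + $23,010.00 + $11,502.50 = $122,777.50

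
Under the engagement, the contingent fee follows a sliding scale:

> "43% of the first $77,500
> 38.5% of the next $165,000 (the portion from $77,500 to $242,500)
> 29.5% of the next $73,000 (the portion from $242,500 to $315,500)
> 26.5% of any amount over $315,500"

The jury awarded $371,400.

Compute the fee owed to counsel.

$133,198.50

First $77,500 at 43% = $33,325.00
Next $165,000 at 38.5% = $63,525.00
Next $73,000 at 29.5% = $21,535.00
Remaining $55,900 at 26.5% = $14,813.50
Fee: $33,325.00 + $63,525.00 + $21,535.00 + $14,813.50 = $133,198.50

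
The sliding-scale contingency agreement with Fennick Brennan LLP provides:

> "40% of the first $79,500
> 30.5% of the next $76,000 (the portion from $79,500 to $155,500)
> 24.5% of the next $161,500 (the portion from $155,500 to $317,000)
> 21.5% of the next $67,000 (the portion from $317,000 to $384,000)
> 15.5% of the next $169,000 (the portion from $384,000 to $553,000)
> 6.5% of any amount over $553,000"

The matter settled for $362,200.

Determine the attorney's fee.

$104,265.50

First $79,500 at 40% = $31,800.00
Next $76,000 at 30.5% = $23,180.00
Next $161,500 at 24.5% = $39,567.50
Remaining $45,200 at 21.5% = $9,718.00
Fee: $31,800.00 + $23,180.00 + $39,567.50 + $9,718.00 = $104,265.50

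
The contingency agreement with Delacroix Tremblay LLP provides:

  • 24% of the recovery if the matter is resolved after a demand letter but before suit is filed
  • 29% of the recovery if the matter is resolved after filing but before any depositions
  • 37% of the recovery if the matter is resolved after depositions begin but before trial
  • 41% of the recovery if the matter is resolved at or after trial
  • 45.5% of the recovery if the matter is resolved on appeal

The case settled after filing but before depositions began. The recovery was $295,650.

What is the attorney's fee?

$85,738.50

The matter settled after filing but before depositions began, so the 29% rate applies.
$295,650 × 29% = $85,738.50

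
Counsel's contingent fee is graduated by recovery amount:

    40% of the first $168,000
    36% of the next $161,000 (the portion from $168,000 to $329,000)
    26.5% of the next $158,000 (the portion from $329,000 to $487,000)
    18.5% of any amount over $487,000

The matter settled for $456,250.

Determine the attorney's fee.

$158,881.25

First $168,000 at 40% = $67,200.00
Next $161,000 at 36% = $57,960.00
Remaining $127,250 at 26.5% = $33,721.25
Fee: $67,200.00 + $57,960.00 + $33,721.25 = $158,881.25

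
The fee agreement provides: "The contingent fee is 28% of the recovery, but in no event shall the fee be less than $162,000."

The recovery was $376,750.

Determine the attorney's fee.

$162,000.00

28% of $376,750 = $105,490.00
That is below the $162,000 minimum, so the minimum applies.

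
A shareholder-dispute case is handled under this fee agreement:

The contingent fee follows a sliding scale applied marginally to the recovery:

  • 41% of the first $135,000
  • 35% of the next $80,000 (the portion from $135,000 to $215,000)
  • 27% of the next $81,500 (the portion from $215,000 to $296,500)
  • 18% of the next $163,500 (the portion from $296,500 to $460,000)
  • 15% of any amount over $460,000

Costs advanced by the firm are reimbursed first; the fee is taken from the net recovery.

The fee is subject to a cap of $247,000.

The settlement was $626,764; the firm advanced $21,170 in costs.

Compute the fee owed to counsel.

Fee base (net of costs): $626,764 − $21,170 = $605,594
First $135,000 at 41% = $55,350.00
Next $80,000 at 35% = $28,000.00
Next $81,500 at 27% = $22,005.00
Next $163,500 at 18% = $29,430.00
Remaining $145,594 at 15% = $21,839.10
Fee: $55,350.00 + $28,000.00 + $22,005.00 + $29,430.00 + $21,839.10 = $156,624.10
$156,624.10 is under the $247,000 cap.

$156,624.10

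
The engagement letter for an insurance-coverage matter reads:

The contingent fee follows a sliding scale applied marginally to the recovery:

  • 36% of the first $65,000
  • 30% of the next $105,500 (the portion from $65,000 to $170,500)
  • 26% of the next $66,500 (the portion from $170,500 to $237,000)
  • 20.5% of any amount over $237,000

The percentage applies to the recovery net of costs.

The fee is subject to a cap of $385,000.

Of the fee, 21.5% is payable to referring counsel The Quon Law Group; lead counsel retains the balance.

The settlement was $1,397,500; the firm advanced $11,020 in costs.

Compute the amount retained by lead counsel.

Fee base (net of costs): $1,397,500 − $11,020 = $1,386,480
First $65,000 at 36% = $23,400.00
Next $105,500 at 30% = $31,650.00
Next $66,500 at 26% = $17,290.00
Remaining $1,149,480 at 20.5% = $235,643.40
Fee: $23,400.00 + $31,650.00 + $17,290.00 + $235,643.40 = $307,983.40
$307,983.40 is under the $385,000 cap.
Referral share: 21.5% of $307,983.40 = $66,216.43; lead counsel retains $307,983.40 − $66,216.43 = $241,766.97.

$241,766.97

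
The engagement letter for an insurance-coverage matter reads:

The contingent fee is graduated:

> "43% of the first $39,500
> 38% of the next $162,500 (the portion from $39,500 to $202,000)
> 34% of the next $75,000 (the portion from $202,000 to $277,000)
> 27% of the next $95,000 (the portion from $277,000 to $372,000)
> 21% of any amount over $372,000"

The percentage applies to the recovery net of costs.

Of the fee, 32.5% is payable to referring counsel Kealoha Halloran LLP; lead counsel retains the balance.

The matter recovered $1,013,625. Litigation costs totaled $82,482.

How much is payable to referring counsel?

Fee base (net of costs): $1,013,625 − $82,482 = $931,143
First $39,500 at 43% = $16,985.00
Next $162,500 at 38% = $61,750.00
Next $75,000 at 34% = $25,500.00
Next $95,000 at 27% = $25,650.00
Remaining $559,143 at 21% = $117,420.03
Fee: $16,985.00 + $61,750.00 + $25,500.00 + $25,650.00 + $117,420.03 = $247,305.03
Referral share: 32.5% of $247,305.03 = $80,374.13; lead counsel retains $247,305.03 − $80,374.13 = $166,930.90.

$80,374.13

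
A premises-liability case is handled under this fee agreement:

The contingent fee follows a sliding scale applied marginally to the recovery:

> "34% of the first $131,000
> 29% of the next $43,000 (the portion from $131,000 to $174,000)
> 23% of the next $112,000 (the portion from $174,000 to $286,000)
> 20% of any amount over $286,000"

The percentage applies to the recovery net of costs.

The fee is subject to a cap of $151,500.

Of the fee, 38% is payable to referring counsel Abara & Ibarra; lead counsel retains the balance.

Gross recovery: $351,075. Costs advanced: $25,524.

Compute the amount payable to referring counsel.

$34,458.48

Fee base (net of costs): $351,075 − $25,524 = $325,551
First $131,000 at 34% = $44,540.00
Next $43,000 at 29% = $12,470.00
Next $112,000 at 23% = $25,760.00
Remaining $39,551 at 20% = $7,910.20
Fee: $44,540.00 + $12,470.00 + $25,760.00 + $7,910.20 = $90,680.20
$90,680.20 is under the $151,500 cap.
Referral share: 38% of $90,680.20 = $34,458.48; lead counsel retains $90,680.20 − $34,458.48 = $56,221.72.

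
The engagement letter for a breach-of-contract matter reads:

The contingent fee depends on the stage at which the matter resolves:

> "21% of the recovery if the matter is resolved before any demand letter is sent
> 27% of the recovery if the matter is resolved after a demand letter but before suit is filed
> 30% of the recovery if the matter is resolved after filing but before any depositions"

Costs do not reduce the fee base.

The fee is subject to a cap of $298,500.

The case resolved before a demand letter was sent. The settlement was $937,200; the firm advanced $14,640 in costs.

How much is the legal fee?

$196,812.00

Fee base is the gross recovery, $937,200; costs are reimbursed separately.
The matter resolved before a demand letter was sent, so the 21% rate applies.
$937,200 × 21% = $196,812.00
$196,812.00 is under the $298,500 cap.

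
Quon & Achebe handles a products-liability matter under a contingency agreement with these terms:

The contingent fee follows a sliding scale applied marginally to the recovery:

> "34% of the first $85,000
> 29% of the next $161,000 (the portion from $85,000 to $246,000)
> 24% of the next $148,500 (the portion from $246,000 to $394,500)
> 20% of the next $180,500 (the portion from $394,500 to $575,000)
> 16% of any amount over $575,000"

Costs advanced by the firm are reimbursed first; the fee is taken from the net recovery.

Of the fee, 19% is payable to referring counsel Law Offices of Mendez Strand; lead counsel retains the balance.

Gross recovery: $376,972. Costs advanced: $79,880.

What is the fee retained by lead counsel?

Fee base (net of costs): $376,972 − $79,880 = $297,092
First $85,000 at 34% = $28,900.00
Next $161,000 at 29% = $46,690.00
Remaining $51,092 at 24% = $12,262.08
Fee: $28,900.00 + $46,690.00 + $12,262.08 = $87,852.08
Referral share: 19% of $87,852.08 = $16,691.90; lead counsel retains $87,852.08 − $16,691.90 = $71,160.18.

$71,160.18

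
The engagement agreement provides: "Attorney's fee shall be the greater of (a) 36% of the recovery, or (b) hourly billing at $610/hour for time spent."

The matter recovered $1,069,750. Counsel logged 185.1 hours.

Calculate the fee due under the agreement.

(a) 36% of $1,069,750 = $385,110.00
(b) 185.1 × $610 = $112,911.00
The greater is (a): $385,110.00.

$385,110.00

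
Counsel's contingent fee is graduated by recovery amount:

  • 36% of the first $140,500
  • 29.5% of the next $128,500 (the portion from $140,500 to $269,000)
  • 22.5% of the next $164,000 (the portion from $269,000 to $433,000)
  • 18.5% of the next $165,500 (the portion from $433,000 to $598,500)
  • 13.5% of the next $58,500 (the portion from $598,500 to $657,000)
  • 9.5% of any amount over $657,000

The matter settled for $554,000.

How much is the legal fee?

First $140,500 at 36% = $50,580.00
Next $128,500 at 29.5% = $37,907.50
Next $164,000 at 22.5% = $36,900.00
Remaining $121,000 at 18.5% = $22,385.00
Fee: $50,580.00 + $37,907.50 + $36,900.00 + $22,385.00 = $147,772.50

$147,772.50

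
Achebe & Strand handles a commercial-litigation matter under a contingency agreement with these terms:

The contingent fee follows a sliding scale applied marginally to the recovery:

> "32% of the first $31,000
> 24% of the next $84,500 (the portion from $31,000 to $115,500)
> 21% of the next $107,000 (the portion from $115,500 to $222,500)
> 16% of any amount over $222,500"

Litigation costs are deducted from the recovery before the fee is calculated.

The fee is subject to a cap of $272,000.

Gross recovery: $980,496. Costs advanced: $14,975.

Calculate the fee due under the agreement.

Fee base (net of costs): $980,496 − $14,975 = $965,521
First $31,000 at 32% = $9,920.00
Next $84,500 at 24% = $20,280.00
Next $107,000 at 21% = $22,470.00
Remaining $743,021 at 16% = $118,883.36
Fee: $9,920.00 + $20,280.00 + $22,470.00 + $118,883.36 = $171,553.36
$171,553.36 is under the $272,000 cap.

$171,553.36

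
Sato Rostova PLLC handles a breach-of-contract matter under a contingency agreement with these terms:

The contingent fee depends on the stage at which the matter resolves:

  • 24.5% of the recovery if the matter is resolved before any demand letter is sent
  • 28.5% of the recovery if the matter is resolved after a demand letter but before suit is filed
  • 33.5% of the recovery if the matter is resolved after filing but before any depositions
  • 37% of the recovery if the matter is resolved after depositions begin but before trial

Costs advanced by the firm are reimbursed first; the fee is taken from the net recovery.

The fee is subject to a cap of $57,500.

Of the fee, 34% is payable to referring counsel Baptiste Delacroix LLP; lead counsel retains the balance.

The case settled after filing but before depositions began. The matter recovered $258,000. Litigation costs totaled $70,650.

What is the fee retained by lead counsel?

Fee base (net of costs): $258,000 − $70,650 = $187,350
The matter settled after filing but before depositions began, so the 33.5% rate applies.
$187,350 × 33.5% = $62,762.25
$62,762.25 exceeds the $57,500 cap, so the fee is capped at $57,500.00.
Referral share: 34% of $57,500.00 = $19,550.00; lead counsel retains $57,500.00 − $19,550.00 = $37,950.00.

$37,950.00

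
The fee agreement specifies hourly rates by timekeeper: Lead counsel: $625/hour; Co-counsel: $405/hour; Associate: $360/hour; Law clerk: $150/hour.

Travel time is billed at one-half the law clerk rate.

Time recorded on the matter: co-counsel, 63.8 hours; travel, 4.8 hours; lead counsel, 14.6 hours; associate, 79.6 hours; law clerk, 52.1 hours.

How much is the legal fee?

$71,795.00

Lead counsel: 14.6 × $625 = $9,125.00
Co-counsel: 63.8 × $405 = $25,839.00
Associate: 79.6 × $360 = $28,656.00
Law clerk: 52.1 × $150 = $7,815.00
Subtotal: $9,125.00 + $25,839.00 + $28,656.00 + $7,815.00 = $71,435.00
Travel: 4.8 × ($150 ÷ 2) = 4.8 × $75.00 = $360.00
Total: $71,435.00 + $360.00 = $71,795.00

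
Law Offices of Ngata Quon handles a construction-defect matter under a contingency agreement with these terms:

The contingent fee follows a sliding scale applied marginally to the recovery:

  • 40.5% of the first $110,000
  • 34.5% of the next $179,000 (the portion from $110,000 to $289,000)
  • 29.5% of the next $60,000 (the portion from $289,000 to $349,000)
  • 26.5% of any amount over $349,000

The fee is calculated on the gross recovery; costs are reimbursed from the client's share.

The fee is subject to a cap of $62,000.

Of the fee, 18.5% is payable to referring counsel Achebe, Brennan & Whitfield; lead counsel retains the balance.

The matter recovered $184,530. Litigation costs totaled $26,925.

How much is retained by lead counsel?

Fee base is the gross recovery, $184,530; costs are reimbursed separately.
First $110,000 at 40.5% = $44,550.00
Remaining $74,530 at 34.5% = $25,712.85
Fee: $44,550.00 + $25,712.85 = $70,262.85
$70,262.85 exceeds the $62,000 cap, so the fee is capped at $62,000.00.
Referral share: 18.5% of $62,000.00 = $11,470.00; lead counsel retains $62,000.00 − $11,470.00 = $50,530.00.

$50,530.00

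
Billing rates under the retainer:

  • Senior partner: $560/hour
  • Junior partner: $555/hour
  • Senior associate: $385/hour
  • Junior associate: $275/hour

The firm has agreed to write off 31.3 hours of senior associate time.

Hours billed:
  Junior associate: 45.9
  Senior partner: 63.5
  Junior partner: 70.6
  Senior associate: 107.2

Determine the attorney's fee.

Senior partner: 63.5 × $560 = $35,560.00
Junior partner: 70.6 × $555 = $39,183.00
Senior associate: 107.2 × $385 = $41,272.00
Junior associate: 45.9 × $275 = $12,622.50
Subtotal: $128,637.50
Write-off: 31.3 × $385 = $12,050.50
Total: $128,637.50 − $12,050.50 = $116,587.00

$116,587.00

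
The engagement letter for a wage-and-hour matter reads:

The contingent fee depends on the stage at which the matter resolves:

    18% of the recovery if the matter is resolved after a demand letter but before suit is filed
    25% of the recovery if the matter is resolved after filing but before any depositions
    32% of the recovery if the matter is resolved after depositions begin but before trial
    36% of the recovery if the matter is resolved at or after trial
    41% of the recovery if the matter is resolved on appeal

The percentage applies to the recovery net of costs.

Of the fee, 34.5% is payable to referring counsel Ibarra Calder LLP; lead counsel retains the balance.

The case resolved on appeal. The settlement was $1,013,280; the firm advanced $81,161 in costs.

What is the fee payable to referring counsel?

Fee base (net of costs): $1,013,280 − $81,161 = $932,119
The matter resolved on appeal, so the 41% rate applies.
$932,119 × 41% = $382,168.79
Referral share: 34.5% of $382,168.79 = $131,848.23; lead counsel retains $382,168.79 − $131,848.23 = $250,320.56.

$131,848.23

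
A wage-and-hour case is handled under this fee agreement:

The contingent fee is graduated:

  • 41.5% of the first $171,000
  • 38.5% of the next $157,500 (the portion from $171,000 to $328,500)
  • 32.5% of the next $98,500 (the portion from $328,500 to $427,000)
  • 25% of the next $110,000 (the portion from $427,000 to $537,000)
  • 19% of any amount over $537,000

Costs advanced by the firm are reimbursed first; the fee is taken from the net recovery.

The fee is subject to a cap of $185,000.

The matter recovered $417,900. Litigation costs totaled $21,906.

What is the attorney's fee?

Fee base (net of costs): $417,900 − $21,906 = $395,994
First $171,000 at 41.5% = $70,965.00
Next $157,500 at 38.5% = $60,637.50
Remaining $67,494 at 32.5% = $21,935.55
Fee: $70,965.00 + $60,637.50 + $21,935.55 = $153,538.05
$153,538.05 is under the $185,000 cap.

$153,538.05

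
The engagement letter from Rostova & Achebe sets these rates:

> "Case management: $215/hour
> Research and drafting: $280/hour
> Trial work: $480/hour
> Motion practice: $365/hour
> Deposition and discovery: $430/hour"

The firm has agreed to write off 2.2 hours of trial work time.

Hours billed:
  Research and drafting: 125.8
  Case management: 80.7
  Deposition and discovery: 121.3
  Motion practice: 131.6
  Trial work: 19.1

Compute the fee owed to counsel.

$160,879.50

Case management: 80.7 × $215 = $17,350.50
Research and drafting: 125.8 × $280 = $35,224.00
Trial work: 19.1 × $480 = $9,168.00
Motion practice: 131.6 × $365 = $48,034.00
Deposition and discovery: 121.3 × $430 = $52,159.00
Subtotal: $161,935.50
Write-off: 2.2 × $480 = $1,056.00
Total: $161,935.50 − $1,056.00 = $160,879.50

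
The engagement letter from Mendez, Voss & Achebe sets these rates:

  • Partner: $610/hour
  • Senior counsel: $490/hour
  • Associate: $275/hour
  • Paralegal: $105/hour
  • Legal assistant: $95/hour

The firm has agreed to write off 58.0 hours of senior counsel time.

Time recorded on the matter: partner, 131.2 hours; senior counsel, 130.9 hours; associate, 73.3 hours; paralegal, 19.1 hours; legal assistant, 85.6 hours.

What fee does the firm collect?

Partner: 131.2 × $610 = $80,032.00
Senior counsel: 130.9 × $490 = $64,141.00
Associate: 73.3 × $275 = $20,157.50
Paralegal: 19.1 × $105 = $2,005.50
Legal assistant: 85.6 × $95 = $8,132.00
Subtotal: $174,468.00
Write-off: 58.0 × $490 = $28,420.00
Total: $174,468.00 − $28,420.00 = $146,048.00

$146,048.00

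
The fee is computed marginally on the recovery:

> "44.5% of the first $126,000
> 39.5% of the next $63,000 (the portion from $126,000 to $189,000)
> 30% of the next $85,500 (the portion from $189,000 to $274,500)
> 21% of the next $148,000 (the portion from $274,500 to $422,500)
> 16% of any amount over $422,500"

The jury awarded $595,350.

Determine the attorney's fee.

First $126,000 at 44.5% = $56,070.00
Next $63,000 at 39.5% = $24,885.00
Next $85,500 at 30% = $25,650.00
Next $148,000 at 21% = $31,080.00
Remaining $172,850 at 16% = $27,656.00
Fee: $56,070.00 + $24,885.00 + $25,650.00 + $31,080.00 + $27,656.00 = $165,341.00

$165,341.00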